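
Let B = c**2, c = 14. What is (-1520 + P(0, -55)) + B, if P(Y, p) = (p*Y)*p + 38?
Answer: -1286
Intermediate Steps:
P(Y, p) = 38 + Y*p**2 (P(Y, p) = (Y*p)*p + 38 = Y*p**2 + 38 = 38 + Y*p**2)
B = 196 (B = 14**2 = 196)
(-1520 + P(0, -55)) + B = (-1520 + (38 + 0*(-55)**2)) + 196 = (-1520 + (38 + 0*3025)) + 196 = (-1520 + (38 + 0)) + 196 = (-1520 + 38) + 196 = -1482 + 196 = -1286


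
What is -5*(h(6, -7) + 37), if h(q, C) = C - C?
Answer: -185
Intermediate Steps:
h(q, C) = 0
-5*(h(6, -7) + 37) = -5*(0 + 37) = -5*37 = -185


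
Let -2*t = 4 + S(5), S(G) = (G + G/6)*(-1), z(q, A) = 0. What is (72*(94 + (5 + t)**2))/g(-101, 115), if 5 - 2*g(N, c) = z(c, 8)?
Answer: 18577/5 ≈ 3715.4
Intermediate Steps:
S(G) = -7*G/6 (S(G) = (G + G*(1/6))*(-1) = (G + G/6)*(-1) = (7*G/6)*(-1) = -7*G/6)
t = 11/12 (t = -(4 - 7/6*5)/2 = -(4 - 35/6)/2 = -1/2*(-11/6) = 11/12 ≈ 0.91667)
g(N, c) = 5/2 (g(N, c) = 5/2 - 1/2*0 = 5/2 + 0 = 5/2)
(72*(94 + (5 + t)**2))/g(-101, 115) = (72*(94 + (5 + 11/12)**2))/(5/2) = (72*(94 + (71/12)**2))*(2/5) = (72*(94 + 5041/144))*(2/5) = (72*(18577/144))*(2/5) = (18577/2)*(2/5) = 18577/5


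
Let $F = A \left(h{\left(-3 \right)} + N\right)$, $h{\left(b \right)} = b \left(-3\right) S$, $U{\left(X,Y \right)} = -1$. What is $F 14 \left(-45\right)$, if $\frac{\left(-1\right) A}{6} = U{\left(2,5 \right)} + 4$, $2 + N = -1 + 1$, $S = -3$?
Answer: $-328860$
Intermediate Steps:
$h{\left(b \right)} = 9 b$ ($h{\left(b \right)} = b \left(-3\right) \left(-3\right) = - 3 b \left(-3\right) = 9 b$)
$N = -2$ ($N = -2 + \left(-1 + 1\right) = -2 + 0 = -2$)
$A = -18$ ($A = - 6 \left(-1 + 4\right) = \left(-6\right) 3 = -18$)
$F = 522$ ($F = - 18 \left(9 \left(-3\right) - 2\right) = - 18 \left(-27 - 2\right) = \left(-18\right) \left(-29\right) = 522$)
$F 14 \left(-45\right) = 522 \cdot 14 \left(-45\right) = 7308 \left(-45\right) = -328860$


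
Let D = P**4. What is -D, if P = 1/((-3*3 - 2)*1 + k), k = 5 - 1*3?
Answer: -1/6561 ≈ -0.00015242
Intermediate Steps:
k = 2 (k = 5 - 3 = 2)
P = -1/9 (P = 1/((-3*3 - 2)*1 + 2) = 1/((-9 - 2)*1 + 2) = 1/(-11*1 + 2) = 1/(-11 + 2) = 1/(-9) = -1/9 ≈ -0.11111)
D = 1/6561 (D = (-1/9)**4 = 1/6561 ≈ 0.00015242)
-D = -1*1/6561 = -1/6561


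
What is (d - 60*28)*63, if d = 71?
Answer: -101367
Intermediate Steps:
(d - 60*28)*63 = (71 - 60*28)*63 = (71 - 1680)*63 = -1609*63 = -101367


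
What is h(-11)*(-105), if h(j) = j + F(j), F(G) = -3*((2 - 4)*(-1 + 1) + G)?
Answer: -2310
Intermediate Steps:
F(G) = -3*G (F(G) = -3*(-2*0 + G) = -3*(0 + G) = -3*G)
h(j) = -2*j (h(j) = j - 3*j = -2*j)
h(-11)*(-105) = -2*(-11)*(-105) = 22*(-105) = -2310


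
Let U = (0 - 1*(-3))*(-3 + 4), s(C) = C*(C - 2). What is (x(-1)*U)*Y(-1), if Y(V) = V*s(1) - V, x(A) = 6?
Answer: 36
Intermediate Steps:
s(C) = C*(-2 + C)
Y(V) = -2*V (Y(V) = V*(1*(-2 + 1)) - V = V*(1*(-1)) - V = V*(-1) - V = -V - V = -2*V)
U = 3 (U = (0 + 3)*1 = 3*1 = 3)
(x(-1)*U)*Y(-1) = (6*3)*(-2*(-1)) = 18*2 = 36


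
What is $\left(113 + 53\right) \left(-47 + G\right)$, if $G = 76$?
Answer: $4814$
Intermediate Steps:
$\left(113 + 53\right) \left(-47 + G\right) = \left(113 + 53\right) \left(-47 + 76\right) = 166 \cdot 29 = 4814$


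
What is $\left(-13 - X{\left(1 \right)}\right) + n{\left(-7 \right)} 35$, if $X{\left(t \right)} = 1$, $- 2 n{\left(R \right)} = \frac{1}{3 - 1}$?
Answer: $- \frac{91}{4} \approx -22.75$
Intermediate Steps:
$n{\left(R \right)} = - \frac{1}{4}$ ($n{\left(R \right)} = - \frac{1}{2 \left(3 - 1\right)} = - \frac{1}{2 \cdot 2} = \left(- \frac{1}{2}\right) \frac{1}{2} = - \frac{1}{4}$)
$\left(-13 - X{\left(1 \right)}\right) + n{\left(-7 \right)} 35 = \left(-13 - 1\right) - \frac{35}{4} = -14 - \frac{35}{4} = - \frac{91}{4}$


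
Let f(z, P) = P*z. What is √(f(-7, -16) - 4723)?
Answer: I*√4611 ≈ 67.904*I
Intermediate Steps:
√(f(-7, -16) - 4723) = √(-16*(-7) - 4723) = √(112 - 4723) = √(-4611) = I*√4611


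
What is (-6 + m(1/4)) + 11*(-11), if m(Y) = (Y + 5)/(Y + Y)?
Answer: -233/2 ≈ -116.50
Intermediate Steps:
m(Y) = (5 + Y)/(2*Y) (m(Y) = (5 + Y)/((2*Y)) = (5 + Y)*(1/(2*Y)) = (5 + Y)/(2*Y))
(-6 + m(1/4)) + 11*(-11) = (-6 + (5 + 1/4)/(2*(1/4))) + 11*(-11) = (-6 + (5 + ¼)/(2*(¼))) - 121 = (-6 + (½)*4*(21/4)) - 121 = (-6 + 21/2) - 121 = 9/2 - 121 = -233/2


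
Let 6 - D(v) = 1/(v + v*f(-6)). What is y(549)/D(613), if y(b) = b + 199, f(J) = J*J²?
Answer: 98582660/790771 ≈ 124.67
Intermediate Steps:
f(J) = J³
y(b) = 199 + b
D(v) = 6 + 1/(215*v) (D(v) = 6 - 1/(v + v*(-6)³) = 6 - 1/(v + v*(-216)) = 6 - 1/(v - 216*v) = 6 - 1/((-215*v)) = 6 - (-1)/(215*v) = 6 + 1/(215*v))
y(549)/D(613) = (199 + 549)/(6 + (1/215)/613) = 748/(6 + (1/215)*(1/613)) = 748/(6 + 1/131795) = 748/(790771/131795) = 748*(131795/790771) = 98582660/790771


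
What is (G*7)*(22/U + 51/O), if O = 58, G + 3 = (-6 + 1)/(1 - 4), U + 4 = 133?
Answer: -109970/11223 ≈ -9.7986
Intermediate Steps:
U = 129 (U = -4 + 133 = 129)
G = -4/3 (G = -3 + (-6 + 1)/(1 - 4) = -3 - 5/(-3) = -3 - 5*(-⅓) = -3 + 5/3 = -4/3 ≈ -1.3333)
(G*7)*(22/U + 51/O) = (-4/3*7)*(22/129 + 51/58) = -28*(22*(1/129) + 51*(1/58))/3 = -28*(22/129 + 51/58)/3 = -28/3*7855/7482 = -109970/11223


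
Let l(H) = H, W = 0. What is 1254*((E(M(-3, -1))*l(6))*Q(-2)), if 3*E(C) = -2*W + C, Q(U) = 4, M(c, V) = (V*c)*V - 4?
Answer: -70224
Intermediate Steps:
M(c, V) = -4 + c*V² (M(c, V) = c*V² - 4 = -4 + c*V²)
E(C) = C/3 (E(C) = (-2*0 + C)/3 = (0 + C)/3 = C/3)
1254*((E(M(-3, -1))*l(6))*Q(-2)) = 1254*((((-4 - 3*(-1)²)/3)*6)*4) = 1254*((((-4 - 3*1)/3)*6)*4) = 1254*((((-4 - 3)/3)*6)*4) = 1254*((((⅓)*(-7))*6)*4) = 1254*(-7/3*6*4) = 1254*(-14*4) = 1254*(-56) = -70224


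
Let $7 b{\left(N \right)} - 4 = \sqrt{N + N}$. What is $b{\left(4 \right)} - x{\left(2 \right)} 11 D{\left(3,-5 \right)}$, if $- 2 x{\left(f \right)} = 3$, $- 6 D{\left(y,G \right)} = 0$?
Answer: $\frac{4}{7} + \frac{2 \sqrt{2}}{7} \approx 0.97549$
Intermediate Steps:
$D{\left(y,G \right)} = 0$ ($D{\left(y,G \right)} = \left(- \frac{1}{6}\right) 0 = 0$)
$x{\left(f \right)} = - \frac{3}{2}$ ($x{\left(f \right)} = \left(- \frac{1}{2}\right) 3 = - \frac{3}{2}$)
$b{\left(N \right)} = \frac{4}{7} + \frac{\sqrt{2} \sqrt{N}}{7}$ ($b{\left(N \right)} = \frac{4}{7} + \frac{\sqrt{N + N}}{7} = \frac{4}{7} + \frac{\sqrt{2 N}}{7} = \frac{4}{7} + \frac{\sqrt{2} \sqrt{N}}{7}$)
$b{\left(4 \right)} - x{\left(2 \right)} 11 D{\left(3,-5 \right)} = \left(\frac{4}{7} + \frac{\sqrt{2} \sqrt{4}}{7}\right) - \left(- \frac{3}{2}\right) 11 \cdot 0 = \left(\frac{4}{7} + \frac{1}{7} \sqrt{2} \cdot 2\right) - \left(- \frac{33}{2}\right) 0 = \left(\frac{4}{7} + \frac{2 \sqrt{2}}{7}\right) - 0 = \left(\frac{4}{7} + \frac{2 \sqrt{2}}{7}\right) + 0 = \frac{4}{7} + \frac{2 \sqrt{2}}{7}$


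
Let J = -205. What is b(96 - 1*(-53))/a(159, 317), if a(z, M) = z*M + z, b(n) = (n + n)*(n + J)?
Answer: -8344/25281 ≈ -0.33005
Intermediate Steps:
b(n) = 2*n*(-205 + n) (b(n) = (n + n)*(n - 205) = (2*n)*(-205 + n) = 2*n*(-205 + n))
a(z, M) = z + M*z (a(z, M) = M*z + z = z + M*z)
b(96 - 1*(-53))/a(159, 317) = (2*(96 - 1*(-53))*(-205 + (96 - 1*(-53))))/((159*(1 + 317))) = (2*(96 + 53)*(-205 + (96 + 53)))/((159*318)) = (2*149*(-205 + 149))/50562 = (2*149*(-56))*(1/50562) = -16688*1/50562 = -8344/25281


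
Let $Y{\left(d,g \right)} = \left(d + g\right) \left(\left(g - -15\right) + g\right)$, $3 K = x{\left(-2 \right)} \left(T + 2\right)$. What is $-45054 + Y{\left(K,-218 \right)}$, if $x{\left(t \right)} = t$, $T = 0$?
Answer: $\frac{141856}{3} \approx 47285.0$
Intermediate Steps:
$K = - \frac{4}{3}$ ($K = \frac{\left(-2\right) \left(0 + 2\right)}{3} = \frac{\left(-2\right) 2}{3} = \frac{1}{3} \left(-4\right) = - \frac{4}{3} \approx -1.3333$)
$Y{\left(d,g \right)} = \left(15 + 2 g\right) \left(d + g\right)$ ($Y{\left(d,g \right)} = \left(d + g\right) \left(\left(g + 15\right) + g\right) = \left(d + g\right) \left(\left(15 + g\right) + g\right) = \left(d + g\right) \left(15 + 2 g\right) = \left(15 + 2 g\right) \left(d + g\right)$)
$-45054 + Y{\left(K,-218 \right)} = -45054 + \left(2 \left(-218\right)^{2} + 15 \left(- \frac{4}{3}\right) + 15 \left(-218\right) + 2 \left(- \frac{4}{3}\right) \left(-218\right)\right) = -45054 + \left(2 \cdot 47524 - 20 - 3270 + \frac{1744}{3}\right) = -45054 + \left(95048 - 20 - 3270 + \frac{1744}{3}\right) = -45054 + \frac{277018}{3} = \frac{141856}{3}$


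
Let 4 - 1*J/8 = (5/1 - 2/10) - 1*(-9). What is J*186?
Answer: -72912/5 ≈ -14582.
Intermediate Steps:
J = -392/5 (J = 32 - 8*((5/1 - 2/10) - 1*(-9)) = 32 - 8*((5*1 - 2*⅒) + 9) = 32 - 8*((5 - ⅕) + 9) = 32 - 8*(24/5 + 9) = 32 - 8*69/5 = 32 - 552/5 = -392/5 ≈ -78.400)
J*186 = -392/5*186 = -72912/5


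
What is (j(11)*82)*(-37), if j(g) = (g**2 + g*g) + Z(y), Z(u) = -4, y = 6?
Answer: -722092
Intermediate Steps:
j(g) = -4 + 2*g**2 (j(g) = (g**2 + g*g) - 4 = (g**2 + g**2) - 4 = 2*g**2 - 4 = -4 + 2*g**2)
(j(11)*82)*(-37) = ((-4 + 2*11**2)*82)*(-37) = ((-4 + 2*121)*82)*(-37) = ((-4 + 242)*82)*(-37) = (238*82)*(-37) = 19516*(-37) = -722092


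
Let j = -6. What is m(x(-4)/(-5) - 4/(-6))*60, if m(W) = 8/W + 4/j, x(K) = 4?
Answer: -3640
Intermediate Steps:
m(W) = -⅔ + 8/W (m(W) = 8/W + 4/(-6) = 8/W + 4*(-⅙) = 8/W - ⅔ = -⅔ + 8/W)
m(x(-4)/(-5) - 4/(-6))*60 = (-⅔ + 8/(4/(-5) - 4/(-6)))*60 = (-⅔ + 8/(4*(-⅕) - 4*(-⅙)))*60 = (-⅔ + 8/(-⅘ + ⅔))*60 = (-⅔ + 8/(-2/15))*60 = (-⅔ + 8*(-15/2))*60 = (-⅔ - 60)*60 = -182/3*60 = -3640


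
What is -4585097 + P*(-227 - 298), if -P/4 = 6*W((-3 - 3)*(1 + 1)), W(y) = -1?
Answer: -4597697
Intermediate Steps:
P = 24 (P = -24*(-1) = -4*(-6) = 24)
-4585097 + P*(-227 - 298) = -4585097 + 24*(-227 - 298) = -4585097 + 24*(-525) = -4585097 - 12600 = -4597697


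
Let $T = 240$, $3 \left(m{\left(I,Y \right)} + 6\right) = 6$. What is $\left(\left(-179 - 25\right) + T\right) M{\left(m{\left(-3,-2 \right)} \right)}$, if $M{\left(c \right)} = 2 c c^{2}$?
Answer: $-4608$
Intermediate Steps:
$m{\left(I,Y \right)} = -4$ ($m{\left(I,Y \right)} = -6 + \frac{1}{3} \cdot 6 = -6 + 2 = -4$)
$M{\left(c \right)} = 2 c^{3}$
$\left(\left(-179 - 25\right) + T\right) M{\left(m{\left(-3,-2 \right)} \right)} = \left(\left(-179 - 25\right) + 240\right) 2 \left(-4\right)^{3} = \left(\left(-179 - 25\right) + 240\right) 2 \left(-64\right) = \left(-204 + 240\right) \left(-128\right) = 36 \left(-128\right) = -4608$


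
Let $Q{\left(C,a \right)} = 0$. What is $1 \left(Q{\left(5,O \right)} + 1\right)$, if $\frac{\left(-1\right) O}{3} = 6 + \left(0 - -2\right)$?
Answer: $1$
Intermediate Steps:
$O = -24$ ($O = - 3 \left(6 + \left(0 - -2\right)\right) = - 3 \left(6 + \left(0 + 2\right)\right) = - 3 \left(6 + 2\right) = \left(-3\right) 8 = -24$)
$1 \left(Q{\left(5,O \right)} + 1\right) = 1 \left(0 + 1\right) = 1 \cdot 1 = 1$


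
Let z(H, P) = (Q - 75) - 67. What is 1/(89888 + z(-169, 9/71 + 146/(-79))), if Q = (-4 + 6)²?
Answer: 1/89750 ≈ 1.1142e-5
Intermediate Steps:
Q = 4 (Q = 2² = 4)
z(H, P) = -138 (z(H, P) = (4 - 75) - 67 = -71 - 67 = -138)
1/(89888 + z(-169, 9/71 + 146/(-79))) = 1/(89888 - 138) = 1/89750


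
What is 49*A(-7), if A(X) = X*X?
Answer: 2401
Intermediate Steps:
A(X) = X²
49*A(-7) = 49*(-7)² = 49*49 = 2401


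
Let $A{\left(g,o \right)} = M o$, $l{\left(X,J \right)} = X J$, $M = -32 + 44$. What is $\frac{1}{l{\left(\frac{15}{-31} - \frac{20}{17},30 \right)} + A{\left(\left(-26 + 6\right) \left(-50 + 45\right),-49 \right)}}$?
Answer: $- \frac{527}{336126} \approx -0.0015679$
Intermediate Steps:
$M = 12$
$l{\left(X,J \right)} = J X$
$A{\left(g,o \right)} = 12 o$
$\frac{1}{l{\left(\frac{15}{-31} - \frac{20}{17},30 \right)} + A{\left(\left(-26 + 6\right) \left(-50 + 45\right),-49 \right)}} = \frac{1}{30 \left(\frac{15}{-31} - \frac{20}{17}\right) + 12 \left(-49\right)} = \frac{1}{30 \left(15 \left(- \frac{1}{31}\right) - \frac{20}{17}\right) - 588} = \frac{1}{30 \left(- \frac{15}{31} - \frac{20}{17}\right) - 588} = \frac{1}{30 \left(- \frac{875}{527}\right) - 588} = \frac{1}{- \frac{26250}{527} - 588} = \frac{1}{- \frac{336126}{527}} = - \frac{527}{336126}$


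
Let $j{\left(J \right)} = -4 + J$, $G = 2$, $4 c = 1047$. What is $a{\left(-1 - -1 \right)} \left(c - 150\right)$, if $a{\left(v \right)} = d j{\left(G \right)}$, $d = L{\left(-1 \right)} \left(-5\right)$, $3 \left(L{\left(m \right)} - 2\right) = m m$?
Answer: $\frac{5215}{2} \approx 2607.5$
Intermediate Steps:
$c = \frac{1047}{4}$ ($c = \frac{1}{4} \cdot 1047 = \frac{1047}{4} \approx 261.75$)
$L{\left(m \right)} = 2 + \frac{m^{2}}{3}$ ($L{\left(m \right)} = 2 + \frac{m m}{3} = 2 + \frac{m^{2}}{3}$)
$d = - \frac{35}{3}$ ($d = \left(2 + \frac{\left(-1\right)^{2}}{3}\right) \left(-5\right) = \left(2 + \frac{1}{3} \cdot 1\right) \left(-5\right) = \left(2 + \frac{1}{3}\right) \left(-5\right) = \frac{7}{3} \left(-5\right) = - \frac{35}{3} \approx -11.667$)
$a{\left(v \right)} = \frac{70}{3}$ ($a{\left(v \right)} = - \frac{35 \left(-4 + 2\right)}{3} = \left(- \frac{35}{3}\right) \left(-2\right) = \frac{70}{3}$)
$a{\left(-1 - -1 \right)} \left(c - 150\right) = \frac{70 \left(\frac{1047}{4} - 150\right)}{3} = \frac{70}{3} \cdot \frac{447}{4} = \frac{5215}{2}$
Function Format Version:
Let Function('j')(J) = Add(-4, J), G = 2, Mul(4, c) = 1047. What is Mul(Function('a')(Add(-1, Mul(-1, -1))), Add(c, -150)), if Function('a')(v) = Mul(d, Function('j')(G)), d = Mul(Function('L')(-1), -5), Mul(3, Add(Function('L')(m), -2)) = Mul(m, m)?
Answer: Rational(5215, 2) ≈ 2607.5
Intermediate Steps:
c = Rational(1047, 4) (c = Mul(Rational(1, 4), 1047) = Rational(1047, 4) ≈ 261.75)
Function('L')(m) = Add(2, Mul(Rational(1, 3), Pow(m, 2))) (Function('L')(m) = Add(2, Mul(Rational(1, 3), Mul(m, m))) = Add(2, Mul(Rational(1, 3), Pow(m, 2))))
d = Rational(-35, 3) (d = Mul(Add(2, Mul(Rational(1, 3), Pow(-1, 2))), -5) = Mul(Add(2, Mul(Rational(1, 3), 1)), -5) = Mul(Add(2, Rational(1, 3)), -5) = Mul(Rational(7, 3), -5) = Rational(-35, 3) ≈ -11.667)
Function('a')(v) = Rational(70, 3) (Function('a')(v) = Mul(Rational(-35, 3), Add(-4, 2)) = Mul(Rational(-35, 3), -2) = Rational(70, 3))
Mul(Function('a')(Add(-1, Mul(-1, -1))), Add(c, -150)) = Mul(Rational(70, 3), Add(Rational(1047, 4), -150)) = Mul(Rational(70, 3), Rational(447, 4)) = Rational(5215, 2)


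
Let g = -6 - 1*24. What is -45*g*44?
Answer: 59400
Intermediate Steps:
g = -30 (g = -6 - 24 = -30)
-45*g*44 = -45*(-30)*44 = 1350*44 = 59400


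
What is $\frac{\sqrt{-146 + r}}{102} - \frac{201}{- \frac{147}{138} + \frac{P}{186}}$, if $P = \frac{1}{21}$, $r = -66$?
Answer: $\frac{9028719}{47837} + \frac{i \sqrt{53}}{51} \approx 188.74 + 0.14275 i$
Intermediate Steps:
$P = \frac{1}{21} \approx 0.047619$
$\frac{\sqrt{-146 + r}}{102} - \frac{201}{- \frac{147}{138} + \frac{P}{186}} = \frac{\sqrt{-146 - 66}}{102} - \frac{201}{- \frac{147}{138} + \frac{1}{21 \cdot 186}} = \sqrt{-212} \cdot \frac{1}{102} - \frac{201}{\left(-147\right) \frac{1}{138} + \frac{1}{21} \cdot \frac{1}{186}} = 2 i \sqrt{53} \cdot \frac{1}{102} - \frac{201}{- \frac{49}{46} + \frac{1}{3906}} = \frac{i \sqrt{53}}{51} - \frac{201}{- \frac{47837}{44919}} = \frac{i \sqrt{53}}{51} - - \frac{9028719}{47837} = \frac{i \sqrt{53}}{51} + \frac{9028719}{47837} = \frac{9028719}{47837} + \frac{i \sqrt{53}}{51}$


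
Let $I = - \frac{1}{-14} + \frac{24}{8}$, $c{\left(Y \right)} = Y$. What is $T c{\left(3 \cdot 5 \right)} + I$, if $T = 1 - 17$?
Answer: $- \frac{3317}{14} \approx -236.93$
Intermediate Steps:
$I = \frac{43}{14}$ ($I = \left(-1\right) \left(- \frac{1}{14}\right) + 24 \cdot \frac{1}{8} = \frac{1}{14} + 3 = \frac{43}{14} \approx 3.0714$)
$T = -16$
$T c{\left(3 \cdot 5 \right)} + I = - 16 \cdot 3 \cdot 5 + \frac{43}{14} = \left(-16\right) 15 + \frac{43}{14} = -240 + \frac{43}{14} = - \frac{3317}{14}$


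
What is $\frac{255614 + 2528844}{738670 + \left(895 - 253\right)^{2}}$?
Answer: $\frac{1392229}{575417} \approx 2.4195$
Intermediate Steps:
$\frac{255614 + 2528844}{738670 + \left(895 - 253\right)^{2}} = \frac{2784458}{738670 + \left(895 - 253\right)^{2}} = \frac{2784458}{738670 + 642^{2}} = \frac{2784458}{738670 + 412164} = \frac{2784458}{1150834} = 2784458 \cdot \frac{1}{1150834} = \frac{1392229}{575417}$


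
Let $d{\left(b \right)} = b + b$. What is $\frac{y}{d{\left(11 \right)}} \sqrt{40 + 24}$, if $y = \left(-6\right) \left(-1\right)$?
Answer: $\frac{24}{11} \approx 2.1818$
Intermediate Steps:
$d{\left(b \right)} = 2 b$
$y = 6$
$\frac{y}{d{\left(11 \right)}} \sqrt{40 + 24} = \frac{6}{2 \cdot 11} \sqrt{40 + 24} = \frac{6}{22} \sqrt{64} = 6 \cdot \frac{1}{22} \cdot 8 = \frac{3}{11} \cdot 8 = \frac{24}{11}$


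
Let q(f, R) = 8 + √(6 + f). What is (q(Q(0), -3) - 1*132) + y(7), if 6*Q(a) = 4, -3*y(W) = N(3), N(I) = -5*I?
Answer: -119 + 2*√15/3 ≈ -116.42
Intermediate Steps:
y(W) = 5 (y(W) = -(-5)*3/3 = -⅓*(-15) = 5)
Q(a) = ⅔ (Q(a) = (⅙)*4 = ⅔)
(q(Q(0), -3) - 1*132) + y(7) = ((8 + √(6 + ⅔)) - 1*132) + 5 = ((8 + √(20/3)) - 132) + 5 = ((8 + 2*√15/3) - 132) + 5 = (-124 + 2*√15/3) + 5 = -119 + 2*√15/3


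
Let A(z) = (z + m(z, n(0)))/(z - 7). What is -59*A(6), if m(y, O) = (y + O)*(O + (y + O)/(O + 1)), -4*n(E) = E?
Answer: 2478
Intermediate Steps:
n(E) = -E/4
m(y, O) = (O + y)*(O + (O + y)/(1 + O))
A(z) = (z + z**2)/(-7 + z) (A(z) = (z + ((-1/4*0)**3 + z**2 + 2*(-1/4*0)**2 + z*(-1/4*0)**2 + 3*(-1/4*0)*z)/(1 - 1/4*0))/(z - 7) = (z + (0**3 + z**2 + 2*0**2 + z*0**2 + 3*0*z)/(1 + 0))/(-7 + z) = (z + (0 + z**2 + 2*0 + z*0 + 0)/1)/(-7 + z) = (z + 1*(0 + z**2 + 0 + 0 + 0))/(-7 + z) = (z + 1*z**2)/(-7 + z) = (z + z**2)/(-7 + z))
-59*A(6) = -354*(1 + 6)/(-7 + 6) = -354*7/(-1) = -354*(-1)*7 = -59*(-42) = 2478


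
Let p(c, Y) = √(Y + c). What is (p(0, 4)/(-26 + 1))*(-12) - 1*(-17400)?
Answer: 435024/25 ≈ 17401.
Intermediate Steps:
(p(0, 4)/(-26 + 1))*(-12) - 1*(-17400) = (√(4 + 0)/(-26 + 1))*(-12) - 1*(-17400) = (√4/(-25))*(-12) + 17400 = -1/25*2*(-12) + 17400 = -2/25*(-12) + 17400 = 24/25 + 17400 = 435024/25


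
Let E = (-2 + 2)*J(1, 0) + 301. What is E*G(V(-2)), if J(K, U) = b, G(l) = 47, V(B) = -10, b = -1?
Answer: 14147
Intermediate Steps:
J(K, U) = -1
E = 301 (E = (-2 + 2)*(-1) + 301 = 0*(-1) + 301 = 0 + 301 = 301)
E*G(V(-2)) = 301*47 = 14147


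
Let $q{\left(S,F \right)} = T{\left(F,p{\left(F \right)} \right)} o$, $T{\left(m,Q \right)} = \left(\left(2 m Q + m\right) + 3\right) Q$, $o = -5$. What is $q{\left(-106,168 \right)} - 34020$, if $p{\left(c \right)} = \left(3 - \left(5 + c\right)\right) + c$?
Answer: $-39030$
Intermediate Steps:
$p{\left(c \right)} = -2$ ($p{\left(c \right)} = \left(-2 - c\right) + c = -2$)
$T{\left(m,Q \right)} = Q \left(3 + m + 2 Q m\right)$ ($T{\left(m,Q \right)} = \left(\left(2 Q m + m\right) + 3\right) Q = \left(\left(m + 2 Q m\right) + 3\right) Q = \left(3 + m + 2 Q m\right) Q = Q \left(3 + m + 2 Q m\right)$)
$q{\left(S,F \right)} = 30 - 30 F$ ($q{\left(S,F \right)} = - 2 \left(3 + F + 2 \left(-2\right) F\right) \left(-5\right) = - 2 \left(3 + F - 4 F\right) \left(-5\right) = - 2 \left(3 - 3 F\right) \left(-5\right) = \left(-6 + 6 F\right) \left(-5\right) = 30 - 30 F$)
$q{\left(-106,168 \right)} - 34020 = \left(30 - 5040\right) - 34020 = -5010 - 34020 = -39030$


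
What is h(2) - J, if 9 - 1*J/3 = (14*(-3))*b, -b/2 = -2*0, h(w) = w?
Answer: -25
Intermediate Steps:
b = 0 (b = -(-4)*0 = -2*0 = 0)
J = 27 (J = 27 - 3*14*(-3)*0 = 27 - (-126)*0 = 27 - 3*0 = 27 + 0 = 27)
h(2) - J = 2 - 1*27 = 2 - 27 = -25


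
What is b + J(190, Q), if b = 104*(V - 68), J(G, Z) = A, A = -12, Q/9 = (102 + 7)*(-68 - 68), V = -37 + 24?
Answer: -8436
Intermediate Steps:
V = -13
Q = -133416 (Q = 9*((102 + 7)*(-68 - 68)) = 9*(109*(-136)) = 9*(-14824) = -133416)
J(G, Z) = -12
b = -8424 (b = 104*(-13 - 68) = 104*(-81) = -8424)
b + J(190, Q) = -8424 - 12 = -8436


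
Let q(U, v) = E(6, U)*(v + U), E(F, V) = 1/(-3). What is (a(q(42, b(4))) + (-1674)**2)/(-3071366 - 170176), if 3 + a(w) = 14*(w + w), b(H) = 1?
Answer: -205015/237186 ≈ -0.86436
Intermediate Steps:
E(F, V) = -1/3
q(U, v) = -U/3 - v/3 (q(U, v) = -(v + U)/3 = -(U + v)/3 = -U/3 - v/3)
a(w) = -3 + 28*w (a(w) = -3 + 14*(w + w) = -3 + 14*(2*w) = -3 + 28*w)
(a(q(42, b(4))) + (-1674)**2)/(-3071366 - 170176) = ((-3 + 28*(-1/3*42 - 1/3*1)) + (-1674)**2)/(-3071366 - 170176) = ((-3 + 28*(-14 - 1/3)) + 2802276)/(-3241542) = ((-3 + 28*(-43/3)) + 2802276)*(-1/3241542) = ((-3 - 1204/3) + 2802276)*(-1/3241542) = (-1213/3 + 2802276)*(-1/3241542) = (8405615/3)*(-1/3241542) = -205015/237186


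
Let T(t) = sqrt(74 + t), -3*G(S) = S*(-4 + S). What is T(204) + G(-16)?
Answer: -320/3 + sqrt(278) ≈ -89.993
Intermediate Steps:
G(S) = -S*(-4 + S)/3
T(204) + G(-16) = sqrt(74 + 204) + (1/3)*(-16)*(4 - 1*(-16)) = sqrt(278) + (1/3)*(-16)*(4 + 16) = sqrt(278) + (1/3)*(-16)*20 = sqrt(278) - 320/3 = -320/3 + sqrt(278)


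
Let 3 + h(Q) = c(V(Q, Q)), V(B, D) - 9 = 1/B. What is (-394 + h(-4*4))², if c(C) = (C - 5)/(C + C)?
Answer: 12877483441/81796 ≈ 1.5743e+5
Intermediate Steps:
V(B, D) = 9 + 1/B
c(C) = (-5 + C)/(2*C) (c(C) = (-5 + C)/((2*C)) = (-5 + C)*(1/(2*C)) = (-5 + C)/(2*C))
h(Q) = -3 + (4 + 1/Q)/(2*(9 + 1/Q)) (h(Q) = -3 + (-5 + (9 + 1/Q))/(2*(9 + 1/Q)) = -3 + (4 + 1/Q)/(2*(9 + 1/Q)))
(-394 + h(-4*4))² = (-394 + 5*(-1 - (-40)*4)/(2*(1 + 9*(-4*4))))² = (-394 + 5*(-1 - 10*(-16))/(2*(1 + 9*(-16))))² = (-394 + 5*(-1 + 160)/(2*(1 - 144)))² = (-394 + (5/2)*159/(-143))² = (-394 + (5/2)*(-1/143)*159)² = (-394 - 795/286)² = (-113479/286)² = 12877483441/81796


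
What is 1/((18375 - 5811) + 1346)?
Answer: 1/13910 ≈ 7.1891e-5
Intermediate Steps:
1/((18375 - 5811) + 1346) = 1/(12564 + 1346) = 1/13910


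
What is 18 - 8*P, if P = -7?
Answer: 74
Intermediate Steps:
18 - 8*P = 18 - 8*(-7) = 18 + 56 = 74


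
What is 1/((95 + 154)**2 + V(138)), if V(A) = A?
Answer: 1/62139 ≈ 1.6093e-5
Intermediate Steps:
1/((95 + 154)**2 + V(138)) = 1/((95 + 154)**2 + 138) = 1/(249**2 + 138) = 1/(62001 + 138) = 1/62139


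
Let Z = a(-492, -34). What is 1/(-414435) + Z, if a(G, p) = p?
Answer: -14090791/414435 ≈ -34.000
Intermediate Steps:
Z = -34
1/(-414435) + Z = 1/(-414435) - 34 = -1/414435 - 34 = -14090791/414435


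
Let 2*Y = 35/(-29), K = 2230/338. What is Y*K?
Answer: -39025/9802 ≈ -3.9813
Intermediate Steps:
K = 1115/169 (K = 2230*(1/338) = 1115/169 ≈ 6.5976)
Y = -35/58 (Y = (35/(-29))/2 = (35*(-1/29))/2 = (½)*(-35/29) = -35/58 ≈ -0.60345)
Y*K = -35/58*1115/169 = -39025/9802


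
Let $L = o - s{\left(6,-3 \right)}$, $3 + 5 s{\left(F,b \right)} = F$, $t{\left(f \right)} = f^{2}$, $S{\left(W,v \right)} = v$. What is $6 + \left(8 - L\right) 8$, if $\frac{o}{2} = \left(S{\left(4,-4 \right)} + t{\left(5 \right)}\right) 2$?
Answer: $- \frac{2986}{5} \approx -597.2$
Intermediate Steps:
$s{\left(F,b \right)} = - \frac{3}{5} + \frac{F}{5}$
$o = 84$ ($o = 2 \left(-4 + 5^{2}\right) 2 = 2 \left(-4 + 25\right) 2 = 2 \cdot 21 \cdot 2 = 2 \cdot 42 = 84$)
$L = \frac{417}{5}$ ($L = 84 - \left(- \frac{3}{5} + \frac{1}{5} \cdot 6\right) = 84 - \left(- \frac{3}{5} + \frac{6}{5}\right) = 84 - \frac{3}{5} = \frac{417}{5} \approx 83.4$)
$6 + \left(8 - L\right) 8 = 6 + \left(8 - \frac{417}{5}\right) 8 = 6 - \frac{3016}{5} = - \frac{2986}{5}$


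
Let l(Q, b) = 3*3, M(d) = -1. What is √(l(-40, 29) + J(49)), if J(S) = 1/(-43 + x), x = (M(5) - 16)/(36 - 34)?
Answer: 5*√3811/103 ≈ 2.9968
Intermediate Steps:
l(Q, b) = 9
x = -17/2 (x = (-1 - 16)/(36 - 34) = -17/2 ≈ -8.5000)
J(S) = -2/103 (J(S) = 1/(-43 - 17/2) = 1/(-103/2) = -2/103)
√(l(-40, 29) + J(49)) = √(9 - 2/103) = √(925/103) = 5*√3811/103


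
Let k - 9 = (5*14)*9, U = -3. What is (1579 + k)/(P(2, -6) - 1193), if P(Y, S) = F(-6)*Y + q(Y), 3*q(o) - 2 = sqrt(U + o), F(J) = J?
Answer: -12020451/6526885 - 3327*I/6526885 ≈ -1.8417 - 0.00050974*I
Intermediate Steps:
q(o) = 2/3 + sqrt(-3 + o)/3
P(Y, S) = 2/3 - 6*Y + sqrt(-3 + Y)/3 (P(Y, S) = -6*Y + (2/3 + sqrt(-3 + Y)/3) = 2/3 - 6*Y + sqrt(-3 + Y)/3)
k = 639 (k = 9 + (5*14)*9 = 9 + 70*9 = 9 + 630 = 639)
(1579 + k)/(P(2, -6) - 1193) = (1579 + 639)/((2/3 - 6*2 + sqrt(-3 + 2)/3) - 1193) = 2218/((2/3 - 12 + sqrt(-1)/3) - 1193) = 2218/((2/3 - 12 + I/3) - 1193) = 2218/((-34/3 + I/3) - 1193) = 2218/(-3613/3 + I/3) = 2218*(9*(-3613/3 - I/3)/13053770) = 9981*(-3613/3 - I/3)/6526885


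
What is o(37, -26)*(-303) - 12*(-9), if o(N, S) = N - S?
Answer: -18981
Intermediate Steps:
o(37, -26)*(-303) - 12*(-9) = (37 - 1*(-26))*(-303) - 12*(-9) = (37 + 26)*(-303) + 108 = 63*(-303) + 108 = -19089 + 108 = -18981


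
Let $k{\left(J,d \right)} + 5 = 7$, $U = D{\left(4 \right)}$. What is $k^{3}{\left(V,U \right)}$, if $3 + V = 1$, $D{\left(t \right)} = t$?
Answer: $8$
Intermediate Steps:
$U = 4$
$V = -2$ ($V = -3 + 1 = -2$)
$k{\left(J,d \right)} = 2$ ($k{\left(J,d \right)} = -5 + 7 = 2$)
$k^{3}{\left(V,U \right)} = 2^{3} = 8$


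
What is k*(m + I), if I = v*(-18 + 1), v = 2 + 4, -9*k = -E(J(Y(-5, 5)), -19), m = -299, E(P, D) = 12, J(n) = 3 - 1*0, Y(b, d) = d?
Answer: -1604/3 ≈ -534.67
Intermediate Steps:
J(n) = 3 (J(n) = 3 + 0 = 3)
k = 4/3 (k = -(-1)*12/9 = -⅑*(-12) = 4/3 ≈ 1.3333)
v = 6
I = -102 (I = 6*(-18 + 1) = 6*(-17) = -102)
k*(m + I) = 4*(-299 - 102)/3 = (4/3)*(-401) = -1604/3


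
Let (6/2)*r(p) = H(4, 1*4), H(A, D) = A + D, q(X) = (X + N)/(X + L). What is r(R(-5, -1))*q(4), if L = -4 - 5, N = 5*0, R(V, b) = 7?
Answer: -32/15 ≈ -2.1333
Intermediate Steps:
N = 0
L = -9
q(X) = X/(-9 + X) (q(X) = (X + 0)/(X - 9) = X/(-9 + X))
r(p) = 8/3 (r(p) = (4 + 1*4)/3 = (4 + 4)/3 = (⅓)*8 = 8/3)
r(R(-5, -1))*q(4) = 8*(4/(-9 + 4))/3 = 8*(4/(-5))/3 = 8*(4*(-⅕))/3 = (8/3)*(-⅘) = -32/15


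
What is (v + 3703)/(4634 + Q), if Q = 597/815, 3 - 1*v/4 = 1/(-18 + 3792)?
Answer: 5713315445/7127778309 ≈ 0.80156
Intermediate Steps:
v = 22642/1887 (v = 12 - 4/(-18 + 3792) = 12 - 4/3774 = 12 - 4*1/3774 = 12 - 2/1887 = 22642/1887 ≈ 11.999)
Q = 597/815 (Q = 597*(1/815) = 597/815 ≈ 0.73252)
(v + 3703)/(4634 + Q) = (22642/1887 + 3703)/(4634 + 597/815) = 7010203/(1887*(3777307/815)) = (7010203/1887)*(815/3777307) = 5713315445/7127778309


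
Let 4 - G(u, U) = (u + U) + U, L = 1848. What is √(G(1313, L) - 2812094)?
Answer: 9*I*√34779 ≈ 1678.4*I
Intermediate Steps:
G(u, U) = 4 - u - 2*U (G(u, U) = 4 - ((u + U) + U) = 4 - ((U + u) + U) = 4 - (u + 2*U) = 4 + (-u - 2*U) = 4 - u - 2*U)
√(G(1313, L) - 2812094) = √((4 - 1*1313 - 2*1848) - 2812094) = √((4 - 1313 - 3696) - 2812094) = √(-5005 - 2812094) = √(-2817099) = 9*I*√34779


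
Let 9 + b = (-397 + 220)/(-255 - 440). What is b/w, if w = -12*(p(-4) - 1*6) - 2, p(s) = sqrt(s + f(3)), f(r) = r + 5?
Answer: -3039/15985 ≈ -0.19012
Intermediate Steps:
f(r) = 5 + r
p(s) = sqrt(8 + s) (p(s) = sqrt(s + (5 + 3)) = sqrt(s + 8) = sqrt(8 + s))
b = -6078/695 (b = -9 + (-397 + 220)/(-255 - 440) = -9 - 177/(-695) = -9 - 177*(-1/695) = -9 + 177/695 = -6078/695 ≈ -8.7453)
w = 46 (w = -12*(sqrt(8 - 4) - 1*6) - 2 = -12*(sqrt(4) - 6) - 2 = -12*(2 - 6) - 2 = -12*(-4) - 2 = 48 - 2 = 46)
b/w = -6078/695/46 = -6078/695*1/46 = -3039/15985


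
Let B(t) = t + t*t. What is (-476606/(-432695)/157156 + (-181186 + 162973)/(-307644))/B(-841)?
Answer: 103220152801727/1231559300913023157600 ≈ 8.3813e-8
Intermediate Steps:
B(t) = t + t²
(-476606/(-432695)/157156 + (-181186 + 162973)/(-307644))/B(-841) = (-476606/(-432695)/157156 + (-181186 + 162973)/(-307644))/((-841*(1 - 841))) = (-476606*(-1/432695)*(1/157156) - 18213*(-1/307644))/((-841*(-840))) = ((476606/432695)*(1/157156) + 6071/102548)/706440 = (238303/34000307710 + 6071/102548)*(1/706440) = (103220152801727/1743331777522540)*(1/706440) = 103220152801727/1231559300913023157600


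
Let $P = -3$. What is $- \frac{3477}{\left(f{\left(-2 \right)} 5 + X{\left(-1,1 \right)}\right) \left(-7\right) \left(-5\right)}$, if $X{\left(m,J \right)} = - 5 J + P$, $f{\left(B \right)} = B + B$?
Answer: $\frac{3477}{980} \approx 3.548$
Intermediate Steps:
$f{\left(B \right)} = 2 B$
$X{\left(m,J \right)} = -3 - 5 J$ ($X{\left(m,J \right)} = - 5 J - 3 = -3 - 5 J$)
$- \frac{3477}{\left(f{\left(-2 \right)} 5 + X{\left(-1,1 \right)}\right) \left(-7\right) \left(-5\right)} = - \frac{3477}{\left(2 \left(-2\right) 5 - 8\right) \left(-7\right) \left(-5\right)} = - \frac{3477}{\left(\left(-4\right) 5 - 8\right) \left(-7\right) \left(-5\right)} = - \frac{3477}{\left(-20 - 8\right) \left(-7\right) \left(-5\right)} = - \frac{3477}{\left(-28\right) \left(-7\right) \left(-5\right)} = - \frac{3477}{196 \left(-5\right)} = - \frac{3477}{-980} = \left(-3477\right) \left(- \frac{1}{980}\right) = \frac{3477}{980}$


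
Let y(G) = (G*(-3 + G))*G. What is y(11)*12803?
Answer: 12393304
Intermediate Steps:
y(G) = G²*(-3 + G)
y(11)*12803 = (11²*(-3 + 11))*12803 = (121*8)*12803 = 968*12803 = 12393304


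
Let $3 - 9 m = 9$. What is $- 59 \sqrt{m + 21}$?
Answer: $- \frac{59 \sqrt{183}}{3} \approx -266.05$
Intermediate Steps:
$m = - \frac{2}{3}$ ($m = \frac{1}{3} - 1 = - \frac{2}{3} \approx -0.66667$)
$- 59 \sqrt{m + 21} = - 59 \sqrt{- \frac{2}{3} + 21} = - 59 \sqrt{\frac{61}{3}} = - 59 \frac{\sqrt{183}}{3} = - \frac{59 \sqrt{183}}{3}$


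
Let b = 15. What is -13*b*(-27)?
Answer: 5265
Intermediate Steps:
-13*b*(-27) = -13*15*(-27) = -195*(-27) = 5265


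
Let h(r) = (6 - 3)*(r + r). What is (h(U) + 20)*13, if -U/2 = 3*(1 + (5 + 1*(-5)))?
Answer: -208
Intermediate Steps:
U = -6 (U = -6*(1 + (5 + 1*(-5))) = -6*(1 + (5 - 5)) = -6*(1 + 0) = -6 ≈ -6.0000)
h(r) = 6*r (h(r) = 3*(2*r) = 6*r)
(h(U) + 20)*13 = (6*(-6) + 20)*13 = (-36 + 20)*13 = -16*13 = -208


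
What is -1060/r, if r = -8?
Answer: 265/2 ≈ 132.50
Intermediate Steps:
-1060/r = -1060/(-8) = -1/8*(-1060) = 265/2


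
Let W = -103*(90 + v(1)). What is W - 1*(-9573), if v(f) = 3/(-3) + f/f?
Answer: 303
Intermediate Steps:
v(f) = 0 (v(f) = 3*(-1/3) + 1 = -1 + 1 = 0)
W = -9270 (W = -103*(90 + 0) = -103*90 = -9270)
W - 1*(-9573) = -9270 - 1*(-9573) = -9270 + 9573 = 303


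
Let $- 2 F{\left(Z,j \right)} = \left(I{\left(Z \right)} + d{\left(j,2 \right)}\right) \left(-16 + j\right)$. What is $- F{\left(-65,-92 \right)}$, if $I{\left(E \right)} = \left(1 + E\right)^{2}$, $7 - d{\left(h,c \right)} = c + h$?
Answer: $-226422$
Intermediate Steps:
$d{\left(h,c \right)} = 7 - c - h$ ($d{\left(h,c \right)} = 7 - \left(c + h\right) = 7 - c - h$)
$F{\left(Z,j \right)} = - \frac{\left(-16 + j\right) \left(5 + \left(1 + Z\right)^{2} - j\right)}{2}$ ($F{\left(Z,j \right)} = - \frac{\left(\left(1 + Z\right)^{2} - \left(-5 + j\right)\right) \left(-16 + j\right)}{2} = - \frac{\left(5 + \left(1 + Z\right)^{2} - j\right) \left(-16 + j\right)}{2} = - \frac{\left(-16 + j\right) \left(5 + \left(1 + Z\right)^{2} - j\right)}{2}$)
$- F{\left(-65,-92 \right)} = - (40 - -736 + 8 \left(1 - 65\right)^{2} + \frac{1}{2} \left(-92\right) \left(-5 - 92\right) - - 46 \left(1 - 65\right)^{2}) = - (40 + 736 + 8 \left(-64\right)^{2} + \frac{1}{2} \left(-92\right) \left(-97\right) - - 46 \left(-64\right)^{2}) = - (40 + 736 + 8 \cdot 4096 + 4462 - \left(-46\right) 4096) = - (40 + 736 + 32768 + 4462 + 188416) = \left(-1\right) 226422 = -226422$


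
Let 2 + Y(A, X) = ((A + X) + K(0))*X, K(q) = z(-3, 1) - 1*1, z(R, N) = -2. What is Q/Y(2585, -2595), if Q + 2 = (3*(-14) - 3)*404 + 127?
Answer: -18055/33733 ≈ -0.53523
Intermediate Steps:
K(q) = -3 (K(q) = -2 - 1*1 = -2 - 1 = -3)
Y(A, X) = -2 + X*(-3 + A + X) (Y(A, X) = -2 + ((A + X) - 3)*X = -2 + (-3 + A + X)*X = -2 + X*(-3 + A + X))
Q = -18055 (Q = -2 + ((3*(-14) - 3)*404 + 127) = -2 + ((-42 - 3)*404 + 127) = -2 + (-45*404 + 127) = -2 + (-18180 + 127) = -2 - 18053 = -18055)
Q/Y(2585, -2595) = -18055/(-2 + (-2595)**2 - 3*(-2595) + 2585*(-2595)) = -18055/(-2 + 6734025 + 7785 - 6708075) = -18055/33733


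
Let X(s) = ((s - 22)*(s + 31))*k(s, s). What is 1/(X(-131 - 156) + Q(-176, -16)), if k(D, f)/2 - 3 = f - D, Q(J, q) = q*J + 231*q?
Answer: 1/473744 ≈ 2.1108e-6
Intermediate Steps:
Q(J, q) = 231*q + J*q (Q(J, q) = J*q + 231*q = 231*q + J*q)
k(D, f) = 6 - 2*D + 2*f (k(D, f) = 6 + 2*(f - D) = 6 + (-2*D + 2*f) = 6 - 2*D + 2*f)
X(s) = 6*(-22 + s)*(31 + s) (X(s) = ((s - 22)*(s + 31))*(6 - 2*s + 2*s) = ((-22 + s)*(31 + s))*6 = 6*(-22 + s)*(31 + s))
1/(X(-131 - 156) + Q(-176, -16)) = 1/((-4092 + 6*(-131 - 156)² + 54*(-131 - 156)) - 16*(231 - 176)) = 1/((-4092 + 6*(-287)² + 54*(-287)) - 16*55) = 1/((-4092 + 6*82369 - 15498) - 880) = 1/((-4092 + 494214 - 15498) - 880) = 1/(474624 - 880) = 1/473744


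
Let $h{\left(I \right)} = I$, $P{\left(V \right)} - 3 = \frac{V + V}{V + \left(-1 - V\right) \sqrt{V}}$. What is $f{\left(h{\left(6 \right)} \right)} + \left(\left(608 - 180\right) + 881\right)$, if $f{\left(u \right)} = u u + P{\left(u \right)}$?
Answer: $\frac{57952}{43} - \frac{14 \sqrt{6}}{43} \approx 1346.9$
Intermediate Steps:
$P{\left(V \right)} = 3 + \frac{2 V}{V + \sqrt{V} \left(-1 - V\right)}$ ($P{\left(V \right)} = 3 + \frac{V + V}{V + \left(-1 - V\right) \sqrt{V}} = 3 + \frac{2 V}{V + \sqrt{V} \left(-1 - V\right)}$)
$f{\left(u \right)} = u^{2} + \frac{- 5 u + 3 \sqrt{u} + 3 u^{\frac{3}{2}}}{\sqrt{u} + u^{\frac{3}{2}} - u}$ ($f{\left(u \right)} = u u + \frac{- 5 u + 3 \sqrt{u} + 3 u^{\frac{3}{2}}}{\sqrt{u} + u^{\frac{3}{2}} - u} = u^{2} + \frac{- 5 u + 3 \sqrt{u} + 3 u^{\frac{3}{2}}}{\sqrt{u} + u^{\frac{3}{2}} - u}$)
$f{\left(h{\left(6 \right)} \right)} + \left(\left(608 - 180\right) + 881\right) = \frac{6^{3} - 6^{\frac{5}{2}} - 6^{\frac{7}{2}} - 3 \sqrt{6} - 3 \cdot 6^{\frac{3}{2}} + 5 \cdot 6}{6 - \sqrt{6} - 6^{\frac{3}{2}}} + \left(\left(608 - 180\right) + 881\right) = \frac{216 - 36 \sqrt{6} - 216 \sqrt{6} - 3 \sqrt{6} - 3 \cdot 6 \sqrt{6} + 30}{6 - \sqrt{6} - 6 \sqrt{6}} + \left(428 + 881\right) = \frac{216 - 36 \sqrt{6} - 216 \sqrt{6} - 3 \sqrt{6} - 18 \sqrt{6} + 30}{6 - \sqrt{6} - 6 \sqrt{6}} + 1309 = \frac{246 - 273 \sqrt{6}}{6 - 7 \sqrt{6}} + 1309 = 1309 + \frac{246 - 273 \sqrt{6}}{6 - 7 \sqrt{6}}$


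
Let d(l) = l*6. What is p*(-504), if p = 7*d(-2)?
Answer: 42336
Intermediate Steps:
d(l) = 6*l
p = -84 (p = 7*(6*(-2)) = 7*(-12) = -84)
p*(-504) = -84*(-504) = 42336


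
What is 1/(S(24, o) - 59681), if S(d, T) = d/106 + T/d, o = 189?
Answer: -424/25301309 ≈ -1.6758e-5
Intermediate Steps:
S(d, T) = d/106 + T/d (S(d, T) = d*(1/106) + T/d = d/106 + T/d)
1/(S(24, o) - 59681) = 1/(((1/106)*24 + 189/24) - 59681) = 1/((12/53 + 189*(1/24)) - 59681) = 1/((12/53 + 63/8) - 59681) = 1/(3435/424 - 59681) = 1/(-25301309/424) = -424/25301309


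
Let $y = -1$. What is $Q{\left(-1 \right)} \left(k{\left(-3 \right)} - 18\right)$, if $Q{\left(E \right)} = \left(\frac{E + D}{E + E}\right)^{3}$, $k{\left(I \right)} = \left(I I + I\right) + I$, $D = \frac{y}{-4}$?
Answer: $- \frac{405}{512} \approx -0.79102$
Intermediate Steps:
$D = \frac{1}{4}$ ($D = - \frac{1}{-4} = \left(-1\right) \left(- \frac{1}{4}\right) = \frac{1}{4} \approx 0.25$)
$k{\left(I \right)} = I^{2} + 2 I$ ($k{\left(I \right)} = \left(I^{2} + I\right) + I = \left(I + I^{2}\right) + I = I^{2} + 2 I$)
$Q{\left(E \right)} = \frac{\left(\frac{1}{4} + E\right)^{3}}{8 E^{3}}$ ($Q{\left(E \right)} = \left(\frac{E + \frac{1}{4}}{E + E}\right)^{3} = \left(\frac{\frac{1}{4} + E}{2 E}\right)^{3} = \frac{\left(\frac{1}{4} + E\right)^{3}}{8 E^{3}}$)
$Q{\left(-1 \right)} \left(k{\left(-3 \right)} - 18\right) = \frac{\left(1 + 4 \left(-1\right)\right)^{3}}{512 \left(-1\right)} \left(- 3 \left(2 - 3\right) - 18\right) = \frac{1}{512} \left(-1\right) \left(1 - 4\right)^{3} \left(\left(-3\right) \left(-1\right) - 18\right) = \frac{1}{512} \left(-1\right) \left(-3\right)^{3} \left(3 - 18\right) = \frac{1}{512} \left(-1\right) \left(-27\right) \left(-15\right) = \frac{27}{512} \left(-15\right) = - \frac{405}{512}$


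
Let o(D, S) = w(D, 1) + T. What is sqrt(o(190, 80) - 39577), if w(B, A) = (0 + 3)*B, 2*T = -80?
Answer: I*sqrt(39047) ≈ 197.6*I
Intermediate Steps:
T = -40 (T = (1/2)*(-80) = -40)
w(B, A) = 3*B
o(D, S) = -40 + 3*D (o(D, S) = 3*D - 40 = -40 + 3*D)
sqrt(o(190, 80) - 39577) = sqrt((-40 + 3*190) - 39577) = sqrt((-40 + 570) - 39577) = sqrt(530 - 39577) = sqrt(-39047) = I*sqrt(39047)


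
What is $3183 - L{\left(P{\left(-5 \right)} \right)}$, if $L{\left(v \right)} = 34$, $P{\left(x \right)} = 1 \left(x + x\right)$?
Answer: $3149$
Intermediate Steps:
$P{\left(x \right)} = 2 x$ ($P{\left(x \right)} = 1 \cdot 2 x = 2 x$)
$3183 - L{\left(P{\left(-5 \right)} \right)} = 3183 - 34 = 3149$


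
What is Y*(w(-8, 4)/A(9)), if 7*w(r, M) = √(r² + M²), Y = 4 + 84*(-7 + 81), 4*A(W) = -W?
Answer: -99520*√5/63 ≈ -3532.3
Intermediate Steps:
A(W) = -W/4 (A(W) = (-W)/4 = -W/4)
Y = 6220 (Y = 4 + 84*74 = 4 + 6216 = 6220)
w(r, M) = √(M² + r²)/7 (w(r, M) = √(r² + M²)/7 = √(M² + r²)/7)
Y*(w(-8, 4)/A(9)) = 6220*((√(4² + (-8)²)/7)/((-¼*9))) = 6220*((√(16 + 64)/7)/(-9/4)) = 6220*((√80/7)*(-4/9)) = 6220*(((4*√5)/7)*(-4/9)) = 6220*((4*√5/7)*(-4/9)) = 6220*(-16*√5/63) = -99520*√5/63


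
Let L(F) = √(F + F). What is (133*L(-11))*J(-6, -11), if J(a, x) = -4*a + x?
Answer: 1729*I*√22 ≈ 8109.7*I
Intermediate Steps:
J(a, x) = x - 4*a
L(F) = √2*√F (L(F) = √(2*F) = √2*√F)
(133*L(-11))*J(-6, -11) = (133*(√2*√(-11)))*(-11 - 4*(-6)) = (133*(√2*(I*√11)))*(-11 + 24) = (133*(I*√22))*13 = (133*I*√22)*13 = 1729*I*√22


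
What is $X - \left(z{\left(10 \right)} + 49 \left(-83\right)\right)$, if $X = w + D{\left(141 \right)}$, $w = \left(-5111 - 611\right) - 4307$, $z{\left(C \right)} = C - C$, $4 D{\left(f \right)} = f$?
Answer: $- \frac{23707}{4} \approx -5926.8$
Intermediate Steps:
$D{\left(f \right)} = \frac{f}{4}$
$z{\left(C \right)} = 0$
$w = -10029$ ($w = \left(-5111 - 611\right) - 4307 = -5722 - 4307 = -10029$)
$X = - \frac{39975}{4}$ ($X = -10029 + \frac{1}{4} \cdot 141 = -10029 + \frac{141}{4} = - \frac{39975}{4} \approx -9993.8$)
$X - \left(z{\left(10 \right)} + 49 \left(-83\right)\right) = - \frac{39975}{4} - \left(0 + 49 \left(-83\right)\right) = - \frac{39975}{4} - \left(0 - 4067\right) = - \frac{39975}{4} - -4067 = - \frac{39975}{4} + 4067 = - \frac{23707}{4}$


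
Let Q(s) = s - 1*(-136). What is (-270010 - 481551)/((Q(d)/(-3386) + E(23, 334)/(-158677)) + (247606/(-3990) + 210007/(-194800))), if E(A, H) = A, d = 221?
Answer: 682290284061099260400/57411483928139111 ≈ 11884.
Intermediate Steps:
Q(s) = 136 + s (Q(s) = s + 136 = 136 + s)
(-270010 - 481551)/((Q(d)/(-3386) + E(23, 334)/(-158677)) + (247606/(-3990) + 210007/(-194800))) = (-270010 - 481551)/(((136 + 221)/(-3386) + 23/(-158677)) + (247606/(-3990) + 210007/(-194800))) = -751561/((357*(-1/3386) + 23*(-1/158677)) + (247606*(-1/3990) + 210007*(-1/194800))) = -751561/((-357/3386 - 1/6899) + (-123803/1995 - 210007/194800)) = -751561/(-2466329/23360014 - 4907157673/77725200) = -751561/(-57411483928139111/907830880076400) = -751561*(-907830880076400/57411483928139111) = 682290284061099260400/57411483928139111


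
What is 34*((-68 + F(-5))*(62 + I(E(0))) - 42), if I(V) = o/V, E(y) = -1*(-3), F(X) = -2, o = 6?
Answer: -153748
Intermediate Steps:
E(y) = 3
I(V) = 6/V
34*((-68 + F(-5))*(62 + I(E(0))) - 42) = 34*((-68 - 2)*(62 + 6/3) - 42) = 34*(-70*(62 + 6*(⅓)) - 42) = 34*(-70*(62 + 2) - 42) = 34*(-70*64 - 42) = 34*(-4480 - 42) = 34*(-4522) = -153748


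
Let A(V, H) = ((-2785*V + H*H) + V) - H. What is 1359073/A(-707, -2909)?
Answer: 1359073/10433478 ≈ 0.13026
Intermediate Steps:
A(V, H) = H² - H - 2784*V (A(V, H) = ((-2785*V + H²) + V) - H = ((H² - 2785*V) + V) - H = (H² - 2784*V) - H = H² - H - 2784*V)
1359073/A(-707, -2909) = 1359073/((-2909)² - 1*(-2909) - 2784*(-707)) = 1359073/(8462281 + 2909 + 1968288) = 1359073/10433478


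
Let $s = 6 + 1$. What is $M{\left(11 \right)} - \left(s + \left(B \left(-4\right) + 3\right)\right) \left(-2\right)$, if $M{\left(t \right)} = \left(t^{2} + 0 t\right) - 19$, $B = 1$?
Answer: $114$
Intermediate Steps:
$s = 7$
$M{\left(t \right)} = -19 + t^{2}$ ($M{\left(t \right)} = \left(t^{2} + 0\right) - 19 = t^{2} - 19 = -19 + t^{2}$)
$M{\left(11 \right)} - \left(s + \left(B \left(-4\right) + 3\right)\right) \left(-2\right) = \left(-19 + 11^{2}\right) - \left(7 + \left(1 \left(-4\right) + 3\right)\right) \left(-2\right) = \left(-19 + 121\right) - \left(7 + \left(-4 + 3\right)\right) \left(-2\right) = 102 - \left(7 - 1\right) \left(-2\right) = 102 - 6 \left(-2\right) = 102 - -12 = 102 + 12 = 114$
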